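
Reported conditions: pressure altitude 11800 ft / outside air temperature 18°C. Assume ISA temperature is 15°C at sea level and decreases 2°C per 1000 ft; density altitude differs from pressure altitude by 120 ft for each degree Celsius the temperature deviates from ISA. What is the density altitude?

14992 ft

ISA temperature at 11800 ft = 15 − 2 × (11800/1000) = -8.6°C.
ISA deviation = 18 − (-8.6) = +26.6°C.
Density altitude = 11800 + 120 × (26.6) = 11800 + (+3192) = 14992 ft.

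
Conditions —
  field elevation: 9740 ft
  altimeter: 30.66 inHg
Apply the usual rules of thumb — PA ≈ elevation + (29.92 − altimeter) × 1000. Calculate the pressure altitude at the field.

9000 ft

Pressure correction = (29.92 − 30.66) × 1000 = -740 ft.
Pressure altitude = 9740 + (-740) = 9000 ft.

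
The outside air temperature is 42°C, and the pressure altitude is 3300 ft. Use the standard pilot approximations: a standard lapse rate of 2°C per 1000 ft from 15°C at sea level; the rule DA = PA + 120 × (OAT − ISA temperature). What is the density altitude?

ISA temperature at 3300 ft = 15 − 2 × (3300/1000) = 8.4°C.
ISA deviation = 42 − 8.4 = +33.6°C.
Density altitude = 3300 + 120 × (33.6) = 3300 + (+4032) = 7332 ft.

7332 ft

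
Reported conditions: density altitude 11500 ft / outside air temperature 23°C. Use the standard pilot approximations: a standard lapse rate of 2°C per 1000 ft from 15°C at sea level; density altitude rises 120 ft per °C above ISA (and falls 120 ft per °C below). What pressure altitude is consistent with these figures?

8500 ft

DA = PA + 120 × (OAT − (15 − 2·PA/1000)) = PA + 120·OAT − 1800 + 0.24·PA = 1.24·PA + 120·OAT − 1800.
So 1.24·PA = 11500 − 120 × 23 + 1800 = 10540.
PA = 10540 / 1.24 = 8500 ft.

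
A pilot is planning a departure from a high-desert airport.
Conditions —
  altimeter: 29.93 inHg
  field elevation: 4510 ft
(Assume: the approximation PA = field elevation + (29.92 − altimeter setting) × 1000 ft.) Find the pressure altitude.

Pressure correction = (29.92 − 29.93) × 1000 = -10 ft.
Pressure altitude = 4510 + (-10) = 4500 ft.

4500 ft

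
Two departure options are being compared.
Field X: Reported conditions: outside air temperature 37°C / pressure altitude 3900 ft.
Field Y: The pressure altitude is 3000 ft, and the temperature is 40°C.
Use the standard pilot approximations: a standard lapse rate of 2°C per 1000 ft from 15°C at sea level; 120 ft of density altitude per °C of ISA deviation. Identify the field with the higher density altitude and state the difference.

Field X: ISA temp = 7.2°C, deviation +29.8°C, DA = 3900 + 120 × 29.8 = 7476 ft.
Field Y: ISA temp = 9°C, deviation +31°C, DA = 3000 + 120 × 31 = 6720 ft.
Field X is higher by 7476 − 6720 = 756 ft.

Field X by 756 ft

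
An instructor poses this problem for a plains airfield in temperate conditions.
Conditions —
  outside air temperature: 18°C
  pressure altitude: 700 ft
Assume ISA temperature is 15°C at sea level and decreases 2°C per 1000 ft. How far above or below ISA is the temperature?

ISA temperature at 700 ft = 15 − 2 × (700/1000) = 13.6°C.
Deviation = OAT − ISA = 18 − 13.6 = +4.4°C.

ISA+4.4°C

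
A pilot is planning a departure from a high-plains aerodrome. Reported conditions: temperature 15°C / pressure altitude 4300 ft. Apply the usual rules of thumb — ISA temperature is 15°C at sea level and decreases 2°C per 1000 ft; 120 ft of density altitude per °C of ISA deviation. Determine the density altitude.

ISA temperature at 4300 ft = 15 − 2 × (4300/1000) = 6.4°C.
ISA deviation = 15 − 6.4 = +8.6°C.
Density altitude = 4300 + 120 × (8.6) = 4300 + (+1032) = 5332 ft.

5332 ft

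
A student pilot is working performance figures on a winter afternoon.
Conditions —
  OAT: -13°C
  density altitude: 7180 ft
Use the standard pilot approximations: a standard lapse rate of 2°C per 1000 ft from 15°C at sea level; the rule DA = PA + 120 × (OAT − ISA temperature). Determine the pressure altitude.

8500 ft

DA = PA + 120 × (OAT − (15 − 2·PA/1000)) = PA + 120·OAT − 1800 + 0.24·PA = 1.24·PA + 120·OAT − 1800.
So 1.24·PA = 7180 − 120 × (-13) + 1800 = 10540.
PA = 10540 / 1.24 = 8500 ft.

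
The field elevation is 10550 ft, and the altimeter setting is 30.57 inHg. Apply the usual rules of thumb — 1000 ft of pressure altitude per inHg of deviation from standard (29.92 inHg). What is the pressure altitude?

9900 ft

Pressure correction = (29.92 − 30.57) × 1000 = -650 ft.
Pressure altitude = 10550 + (-650) = 9900 ft.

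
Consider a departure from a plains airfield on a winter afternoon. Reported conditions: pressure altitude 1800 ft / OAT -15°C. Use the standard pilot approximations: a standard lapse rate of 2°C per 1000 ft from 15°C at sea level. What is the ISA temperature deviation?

ISA temperature at 1800 ft = 15 − 2 × (1800/1000) = 11.4°C.
Deviation = OAT − ISA = -15 − 11.4 = -26.4°C.

ISA-26.4°C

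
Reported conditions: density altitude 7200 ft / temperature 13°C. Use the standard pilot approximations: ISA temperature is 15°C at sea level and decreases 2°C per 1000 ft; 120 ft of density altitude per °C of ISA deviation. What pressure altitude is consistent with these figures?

6000 ft

DA = PA + 120 × (OAT − (15 − 2·PA/1000)) = PA + 120·OAT − 1800 + 0.24·PA = 1.24·PA + 120·OAT − 1800.
So 1.24·PA = 7200 − 120 × 13 + 1800 = 7440.
PA = 7440 / 1.24 = 6000 ft.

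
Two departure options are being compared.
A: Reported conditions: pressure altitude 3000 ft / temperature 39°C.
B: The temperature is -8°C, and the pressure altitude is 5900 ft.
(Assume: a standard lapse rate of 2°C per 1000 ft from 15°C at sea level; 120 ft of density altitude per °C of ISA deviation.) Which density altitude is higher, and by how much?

A: ISA temp = 9°C, deviation +30°C, DA = 3000 + 120 × 30 = 6600 ft.
B: ISA temp = 3.2°C, deviation -11.2°C, DA = 5900 + 120 × (-11.2) = 4556 ft.
A is higher by 6600 − 4556 = 2044 ft.

A by 2044 ft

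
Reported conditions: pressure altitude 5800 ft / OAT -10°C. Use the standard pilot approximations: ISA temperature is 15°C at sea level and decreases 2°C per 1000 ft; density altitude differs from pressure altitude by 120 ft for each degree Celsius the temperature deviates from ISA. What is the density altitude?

ISA temperature at 5800 ft = 15 − 2 × (5800/1000) = 3.4°C.
ISA deviation = -10 − 3.4 = -13.4°C.
Density altitude = 5800 + 120 × (-13.4) = 5800 + (-1608) = 4192 ft.

4192 ft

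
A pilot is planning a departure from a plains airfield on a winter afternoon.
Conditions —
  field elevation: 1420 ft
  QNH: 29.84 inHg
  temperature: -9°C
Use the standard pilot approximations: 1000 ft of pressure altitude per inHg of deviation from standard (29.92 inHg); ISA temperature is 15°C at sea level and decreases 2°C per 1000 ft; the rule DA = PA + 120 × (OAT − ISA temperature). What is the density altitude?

Pressure altitude = 1420 + (29.92 − 29.84) × 1000 = 1420 + (+80) = 1500 ft.
ISA temperature at 1500 ft = 15 − 2 × (1500/1000) = 12°C.
ISA deviation = -9 − 12 = -21°C.
Density altitude = 1500 + 120 × (-21) = -1020 ft.

-1020 ft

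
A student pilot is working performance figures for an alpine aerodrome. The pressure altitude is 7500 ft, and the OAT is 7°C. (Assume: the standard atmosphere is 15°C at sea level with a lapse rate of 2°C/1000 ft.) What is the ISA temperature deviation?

ISA+7°C

ISA temperature at 7500 ft = 15 − 2 × (7500/1000) = 0°C.
Deviation = OAT − ISA = 7 − 0 = +7°C.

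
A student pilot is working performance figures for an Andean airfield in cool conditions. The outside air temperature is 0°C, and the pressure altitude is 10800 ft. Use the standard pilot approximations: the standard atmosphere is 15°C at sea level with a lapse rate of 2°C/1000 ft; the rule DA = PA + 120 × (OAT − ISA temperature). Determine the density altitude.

11592 ft

ISA temperature at 10800 ft = 15 − 2 × (10800/1000) = -6.6°C.
ISA deviation = 0 − (-6.6) = +6.6°C.
Density altitude = 10800 + 120 × (6.6) = 10800 + (+792) = 11592 ft.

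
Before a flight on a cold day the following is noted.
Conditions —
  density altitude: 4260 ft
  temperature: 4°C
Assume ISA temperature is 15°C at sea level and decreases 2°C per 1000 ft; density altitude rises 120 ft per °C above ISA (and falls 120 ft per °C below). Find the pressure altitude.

DA = PA + 120 × (OAT − (15 − 2·PA/1000)) = PA + 120·OAT − 1800 + 0.24·PA = 1.24·PA + 120·OAT − 1800.
So 1.24·PA = 4260 − 120 × 4 + 1800 = 5580.
PA = 5580 / 1.24 = 4500 ft.

4500 ft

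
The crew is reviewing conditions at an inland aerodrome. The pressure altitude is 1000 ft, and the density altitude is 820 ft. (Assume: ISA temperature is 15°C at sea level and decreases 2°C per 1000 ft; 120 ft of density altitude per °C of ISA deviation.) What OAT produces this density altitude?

Density altitude − pressure altitude = 820 − 1000 = -180 ft.
At 120 ft/°C that is an ISA deviation of -180/120 = -1.5°C.
ISA temperature at 1000 ft = 15 − 2 × (1000/1000) = 13°C.
OAT = ISA + deviation = 13 + (-1.5) = 11.5°C.

11.5°C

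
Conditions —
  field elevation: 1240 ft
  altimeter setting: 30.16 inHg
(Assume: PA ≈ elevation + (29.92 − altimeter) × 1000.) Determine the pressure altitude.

Pressure correction = (29.92 − 30.16) × 1000 = -240 ft.
Pressure altitude = 1240 + (-240) = 1000 ft.

1000 ft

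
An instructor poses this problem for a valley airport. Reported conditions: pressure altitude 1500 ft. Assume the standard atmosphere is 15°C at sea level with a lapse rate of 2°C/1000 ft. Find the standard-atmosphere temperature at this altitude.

12°C

ISA temperature = 15 − 2 × (1500/1000) = 15 − 3 = 12°C.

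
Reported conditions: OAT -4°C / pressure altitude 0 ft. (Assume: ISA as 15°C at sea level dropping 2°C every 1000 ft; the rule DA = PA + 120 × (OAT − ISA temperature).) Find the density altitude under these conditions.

ISA temperature at 0 ft = 15 − 2 × (0/1000) = 15°C.
ISA deviation = -4 − 15 = -19°C.
Density altitude = 0 + 120 × (-19) = 0 + (-2280) = -2280 ft.

-2280 ft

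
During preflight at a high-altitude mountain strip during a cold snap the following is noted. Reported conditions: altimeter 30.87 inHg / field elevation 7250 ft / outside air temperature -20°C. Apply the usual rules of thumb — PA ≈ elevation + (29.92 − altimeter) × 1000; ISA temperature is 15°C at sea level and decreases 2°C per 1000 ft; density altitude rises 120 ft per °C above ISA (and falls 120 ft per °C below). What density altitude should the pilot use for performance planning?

3612 ft

Pressure altitude = 7250 + (29.92 − 30.87) × 1000 = 7250 + (-950) = 6300 ft.
ISA temperature at 6300 ft = 15 − 2 × (6300/1000) = 2.4°C.
ISA deviation = -20 − 2.4 = -22.4°C.
Density altitude = 6300 + 120 × (-22.4) = 3612 ft.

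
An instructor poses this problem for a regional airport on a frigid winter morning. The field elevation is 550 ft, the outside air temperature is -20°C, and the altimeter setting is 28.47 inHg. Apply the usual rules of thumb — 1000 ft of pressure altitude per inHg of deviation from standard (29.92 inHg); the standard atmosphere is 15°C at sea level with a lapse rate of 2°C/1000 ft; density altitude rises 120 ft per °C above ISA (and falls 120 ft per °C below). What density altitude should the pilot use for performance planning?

Pressure altitude = 550 + (29.92 − 28.47) × 1000 = 550 + (+1450) = 2000 ft.
ISA temperature at 2000 ft = 15 − 2 × (2000/1000) = 11°C.
ISA deviation = -20 − 11 = -31°C.
Density altitude = 2000 + 120 × (-31) = -1720 ft.

-1720 ft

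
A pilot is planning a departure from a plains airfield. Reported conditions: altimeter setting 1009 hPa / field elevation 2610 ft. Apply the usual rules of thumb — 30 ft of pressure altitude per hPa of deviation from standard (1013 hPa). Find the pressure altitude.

Pressure correction = (1013 − 1009) × 30 = +120 ft.
Pressure altitude = 2610 + (+120) = 2730 ft.

2730 ft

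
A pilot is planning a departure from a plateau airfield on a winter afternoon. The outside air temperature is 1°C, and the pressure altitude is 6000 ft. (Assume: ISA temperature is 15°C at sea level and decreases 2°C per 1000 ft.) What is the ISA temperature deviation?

ISA temperature at 6000 ft = 15 − 2 × (6000/1000) = 3°C.
Deviation = OAT − ISA = 1 − 3 = -2°C.

ISA-2°C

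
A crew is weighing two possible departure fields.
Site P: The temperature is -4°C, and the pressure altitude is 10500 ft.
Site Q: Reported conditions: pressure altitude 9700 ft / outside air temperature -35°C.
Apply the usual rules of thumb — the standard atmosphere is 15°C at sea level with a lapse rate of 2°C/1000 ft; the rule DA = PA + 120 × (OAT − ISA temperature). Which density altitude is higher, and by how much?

Site P: ISA temp = -6°C, deviation +2°C, DA = 10500 + 120 × 2 = 10740 ft.
Site Q: ISA temp = -4.4°C, deviation -30.6°C, DA = 9700 + 120 × (-30.6) = 6028 ft.
Site P is higher by 10740 − 6028 = 4712 ft.

Site P by 4712 ft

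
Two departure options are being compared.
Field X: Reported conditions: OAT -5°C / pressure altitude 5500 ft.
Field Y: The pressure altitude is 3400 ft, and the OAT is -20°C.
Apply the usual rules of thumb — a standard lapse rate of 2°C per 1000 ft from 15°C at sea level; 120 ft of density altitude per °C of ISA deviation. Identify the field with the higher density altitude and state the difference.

Field X: ISA temp = 4°C, deviation -9°C, DA = 5500 + 120 × (-9) = 4420 ft.
Field Y: ISA temp = 8.2°C, deviation -28.2°C, DA = 3400 + 120 × (-28.2) = 16 ft.
Field X is higher by 4420 − 16 = 4404 ft.

Field X by 4404 ft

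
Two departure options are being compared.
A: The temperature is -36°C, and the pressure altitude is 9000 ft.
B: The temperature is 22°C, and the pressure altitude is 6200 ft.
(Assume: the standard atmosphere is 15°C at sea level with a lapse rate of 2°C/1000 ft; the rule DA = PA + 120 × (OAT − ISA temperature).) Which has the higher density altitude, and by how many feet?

A: ISA temp = -3°C, deviation -33°C, DA = 9000 + 120 × (-33) = 5040 ft.
B: ISA temp = 2.6°C, deviation +19.4°C, DA = 6200 + 120 × 19.4 = 8528 ft.
B is higher by 8528 − 5040 = 3488 ft.

B by 3488 ft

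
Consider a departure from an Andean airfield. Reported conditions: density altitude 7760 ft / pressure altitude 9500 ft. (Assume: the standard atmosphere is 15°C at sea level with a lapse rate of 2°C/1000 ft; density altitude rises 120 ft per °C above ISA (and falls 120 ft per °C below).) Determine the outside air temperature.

Density altitude − pressure altitude = 7760 − 9500 = -1740 ft.
At 120 ft/°C that is an ISA deviation of -1740/120 = -14.5°C.
ISA temperature at 9500 ft = 15 − 2 × (9500/1000) = -4°C.
OAT = ISA + deviation = -4 + (-14.5) = -18.5°C.

-18.5°C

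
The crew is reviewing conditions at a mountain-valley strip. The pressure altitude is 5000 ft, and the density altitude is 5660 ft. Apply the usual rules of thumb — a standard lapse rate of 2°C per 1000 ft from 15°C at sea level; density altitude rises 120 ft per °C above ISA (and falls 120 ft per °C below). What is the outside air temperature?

10.5°C

Density altitude − pressure altitude = 5660 − 5000 = +660 ft.
At 120 ft/°C that is an ISA deviation of 660/120 = +5.5°C.
ISA temperature at 5000 ft = 15 − 2 × (5000/1000) = 5°C.
OAT = ISA + deviation = 5 + (+5.5) = 10.5°C.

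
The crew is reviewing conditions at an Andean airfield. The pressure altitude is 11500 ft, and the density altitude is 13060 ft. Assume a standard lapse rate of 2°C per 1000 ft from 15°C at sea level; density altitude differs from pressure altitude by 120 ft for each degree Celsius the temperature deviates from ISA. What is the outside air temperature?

5°C

Density altitude − pressure altitude = 13060 − 11500 = +1560 ft.
At 120 ft/°C that is an ISA deviation of 1560/120 = +13°C.
ISA temperature at 11500 ft = 15 − 2 × (11500/1000) = -8°C.
OAT = ISA + deviation = -8 + (+13) = 5°C.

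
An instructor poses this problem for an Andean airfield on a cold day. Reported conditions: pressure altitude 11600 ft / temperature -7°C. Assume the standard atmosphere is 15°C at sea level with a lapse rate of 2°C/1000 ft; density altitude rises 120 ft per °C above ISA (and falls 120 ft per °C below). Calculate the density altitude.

11744 ft

ISA temperature at 11600 ft = 15 − 2 × (11600/1000) = -8.2°C.
ISA deviation = -7 − (-8.2) = +1.2°C.
Density altitude = 11600 + 120 × (1.2) = 11600 + (+144) = 11744 ft.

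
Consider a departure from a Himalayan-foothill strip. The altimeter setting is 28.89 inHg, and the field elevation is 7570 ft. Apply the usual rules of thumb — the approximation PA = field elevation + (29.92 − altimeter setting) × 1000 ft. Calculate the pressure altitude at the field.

Pressure correction = (29.92 − 28.89) × 1000 = +1030 ft.
Pressure altitude = 7570 + (+1030) = 8600 ft.

8600 ft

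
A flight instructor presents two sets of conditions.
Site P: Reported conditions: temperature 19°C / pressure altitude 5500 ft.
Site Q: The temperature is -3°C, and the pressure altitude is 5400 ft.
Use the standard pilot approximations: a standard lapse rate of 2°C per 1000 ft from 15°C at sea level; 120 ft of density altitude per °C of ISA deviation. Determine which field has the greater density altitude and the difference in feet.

Site P: ISA temp = 4°C, deviation +15°C, DA = 5500 + 120 × 15 = 7300 ft.
Site Q: ISA temp = 4.2°C, deviation -7.2°C, DA = 5400 + 120 × (-7.2) = 4536 ft.
Site P is higher by 7300 − 4536 = 2764 ft.

Site P by 2764 ft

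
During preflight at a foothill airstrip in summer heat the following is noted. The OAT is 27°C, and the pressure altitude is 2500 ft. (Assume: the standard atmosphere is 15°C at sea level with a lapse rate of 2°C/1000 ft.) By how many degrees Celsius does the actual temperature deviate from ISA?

ISA+17°C

ISA temperature at 2500 ft = 15 − 2 × (2500/1000) = 10°C.
Deviation = OAT − ISA = 27 − 10 = +17°C.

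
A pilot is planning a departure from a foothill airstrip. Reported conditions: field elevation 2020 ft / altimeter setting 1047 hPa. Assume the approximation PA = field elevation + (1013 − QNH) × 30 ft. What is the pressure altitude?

Pressure correction = (1013 − 1047) × 30 = -1020 ft.
Pressure altitude = 2020 + (-1020) = 1000 ft.

1000 ft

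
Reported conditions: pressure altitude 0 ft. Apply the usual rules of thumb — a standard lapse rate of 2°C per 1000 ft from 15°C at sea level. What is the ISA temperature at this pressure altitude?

15°C

ISA temperature = 15 − 2 × (0/1000) = 15 − 0 = 15°C.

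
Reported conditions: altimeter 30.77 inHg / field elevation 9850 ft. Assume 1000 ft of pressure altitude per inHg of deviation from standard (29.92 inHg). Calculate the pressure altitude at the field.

9000 ft

Pressure correction = (29.92 − 30.77) × 1000 = -850 ft.
Pressure altitude = 9850 + (-850) = 9000 ft.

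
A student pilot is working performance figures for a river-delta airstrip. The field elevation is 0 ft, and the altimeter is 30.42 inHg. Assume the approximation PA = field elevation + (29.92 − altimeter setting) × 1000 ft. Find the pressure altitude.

Pressure correction = (29.92 − 30.42) × 1000 = -500 ft.
Pressure altitude = 0 + (-500) = -500 ft.

-500 ft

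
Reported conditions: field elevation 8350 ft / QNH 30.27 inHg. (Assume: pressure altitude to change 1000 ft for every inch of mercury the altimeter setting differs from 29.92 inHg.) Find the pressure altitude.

8000 ft

Pressure correction = (29.92 − 30.27) × 1000 = -350 ft.
Pressure altitude = 8350 + (-350) = 8000 ft.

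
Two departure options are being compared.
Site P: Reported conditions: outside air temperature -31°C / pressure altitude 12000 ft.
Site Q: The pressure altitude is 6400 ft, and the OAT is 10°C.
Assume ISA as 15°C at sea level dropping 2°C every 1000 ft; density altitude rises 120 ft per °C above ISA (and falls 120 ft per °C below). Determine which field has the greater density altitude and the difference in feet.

Site P by 2024 ft

Site P: ISA temp = -9°C, deviation -22°C, DA = 12000 + 120 × (-22) = 9360 ft.
Site Q: ISA temp = 2.2°C, deviation +7.8°C, DA = 6400 + 120 × 7.8 = 7336 ft.
Site P is higher by 9360 − 7336 = 2024 ft.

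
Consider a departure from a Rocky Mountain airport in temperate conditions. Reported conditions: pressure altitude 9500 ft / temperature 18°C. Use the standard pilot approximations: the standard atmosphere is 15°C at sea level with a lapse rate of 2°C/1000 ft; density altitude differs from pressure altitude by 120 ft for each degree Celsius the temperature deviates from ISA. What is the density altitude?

12140 ft

ISA temperature at 9500 ft = 15 − 2 × (9500/1000) = -4°C.
ISA deviation = 18 − (-4) = +22°C.
Density altitude = 9500 + 120 × (22) = 9500 + (+2640) = 12140 ft.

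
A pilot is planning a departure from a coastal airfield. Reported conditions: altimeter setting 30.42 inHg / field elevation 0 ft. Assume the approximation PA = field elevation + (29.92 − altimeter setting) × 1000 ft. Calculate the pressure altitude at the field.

-500 ft

Pressure correction = (29.92 − 30.42) × 1000 = -500 ft.
Pressure altitude = 0 + (-500) = -500 ft.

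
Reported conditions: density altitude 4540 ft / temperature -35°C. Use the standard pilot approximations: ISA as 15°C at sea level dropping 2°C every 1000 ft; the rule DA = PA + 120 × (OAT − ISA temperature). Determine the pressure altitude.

8500 ft

DA = PA + 120 × (OAT − (15 − 2·PA/1000)) = PA + 120·OAT − 1800 + 0.24·PA = 1.24·PA + 120·OAT − 1800.
So 1.24·PA = 4540 − 120 × (-35) + 1800 = 10540.
PA = 10540 / 1.24 = 8500 ft.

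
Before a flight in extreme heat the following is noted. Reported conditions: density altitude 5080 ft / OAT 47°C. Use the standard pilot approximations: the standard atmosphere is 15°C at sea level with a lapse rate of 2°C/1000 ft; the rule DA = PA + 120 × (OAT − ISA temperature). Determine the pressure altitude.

DA = PA + 120 × (OAT − (15 − 2·PA/1000)) = PA + 120·OAT − 1800 + 0.24·PA = 1.24·PA + 120·OAT − 1800.
So 1.24·PA = 5080 − 120 × 47 + 1800 = 1240.
PA = 1240 / 1.24 = 1000 ft.

1000 ft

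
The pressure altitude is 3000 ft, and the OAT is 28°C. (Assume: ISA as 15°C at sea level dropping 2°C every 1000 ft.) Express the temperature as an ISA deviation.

ISA temperature at 3000 ft = 15 − 2 × (3000/1000) = 9°C.
Deviation = OAT − ISA = 28 − 9 = +19°C.

ISA+19°C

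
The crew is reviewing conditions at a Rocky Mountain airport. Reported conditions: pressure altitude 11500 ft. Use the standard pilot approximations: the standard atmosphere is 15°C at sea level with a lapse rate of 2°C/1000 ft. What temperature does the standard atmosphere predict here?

-8°C

ISA temperature = 15 − 2 × (11500/1000) = 15 − 23 = -8°C.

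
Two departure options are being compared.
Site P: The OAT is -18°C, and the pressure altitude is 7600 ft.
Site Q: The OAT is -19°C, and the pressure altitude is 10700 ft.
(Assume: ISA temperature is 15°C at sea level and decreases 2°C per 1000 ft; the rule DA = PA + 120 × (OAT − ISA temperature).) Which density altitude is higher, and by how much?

Site Q by 3724 ft

Site P: ISA temp = -0.2°C, deviation -17.8°C, DA = 7600 + 120 × (-17.8) = 5464 ft.
Site Q: ISA temp = -6.4°C, deviation -12.6°C, DA = 10700 + 120 × (-12.6) = 9188 ft.
Site Q is higher by 9188 − 5464 = 3724 ft.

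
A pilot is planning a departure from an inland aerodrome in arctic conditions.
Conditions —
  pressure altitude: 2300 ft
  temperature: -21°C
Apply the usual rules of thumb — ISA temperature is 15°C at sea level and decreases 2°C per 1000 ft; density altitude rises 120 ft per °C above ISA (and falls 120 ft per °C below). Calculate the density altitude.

-1468 ft

ISA temperature at 2300 ft = 15 − 2 × (2300/1000) = 10.4°C.
ISA deviation = -21 − 10.4 = -31.4°C.
Density altitude = 2300 + 120 × (-31.4) = 2300 + (-3768) = -1468 ft.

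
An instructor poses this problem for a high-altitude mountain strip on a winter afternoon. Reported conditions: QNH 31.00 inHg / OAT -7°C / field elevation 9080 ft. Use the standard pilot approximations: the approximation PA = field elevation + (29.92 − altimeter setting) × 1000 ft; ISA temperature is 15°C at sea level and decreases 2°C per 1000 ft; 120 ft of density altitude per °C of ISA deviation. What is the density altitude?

Pressure altitude = 9080 + (29.92 − 31.00) × 1000 = 9080 + (-1080) = 8000 ft.
ISA temperature at 8000 ft = 15 − 2 × (8000/1000) = -1°C.
ISA deviation = -7 − (-1) = -6°C.
Density altitude = 8000 + 120 × (-6) = 7280 ft.

7280 ft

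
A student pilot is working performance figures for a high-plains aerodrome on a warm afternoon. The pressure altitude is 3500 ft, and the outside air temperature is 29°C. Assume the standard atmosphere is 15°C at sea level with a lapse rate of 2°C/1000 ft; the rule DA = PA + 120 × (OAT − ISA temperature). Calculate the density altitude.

6020 ft

ISA temperature at 3500 ft = 15 − 2 × (3500/1000) = 8°C.
ISA deviation = 29 − 8 = +21°C.
Density altitude = 3500 + 120 × (21) = 3500 + (+2520) = 6020 ft.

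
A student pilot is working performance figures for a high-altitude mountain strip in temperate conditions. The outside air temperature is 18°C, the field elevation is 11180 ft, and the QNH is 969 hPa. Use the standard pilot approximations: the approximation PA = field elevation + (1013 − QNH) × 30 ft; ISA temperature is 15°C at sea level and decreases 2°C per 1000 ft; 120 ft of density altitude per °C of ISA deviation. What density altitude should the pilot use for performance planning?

Pressure altitude = 11180 + (1013 − 969) × 30 = 11180 + (+1320) = 12500 ft.
ISA temperature at 12500 ft = 15 − 2 × (12500/1000) = -10°C.
ISA deviation = 18 − (-10) = +28°C.
Density altitude = 12500 + 120 × (28) = 15860 ft.

15860 ft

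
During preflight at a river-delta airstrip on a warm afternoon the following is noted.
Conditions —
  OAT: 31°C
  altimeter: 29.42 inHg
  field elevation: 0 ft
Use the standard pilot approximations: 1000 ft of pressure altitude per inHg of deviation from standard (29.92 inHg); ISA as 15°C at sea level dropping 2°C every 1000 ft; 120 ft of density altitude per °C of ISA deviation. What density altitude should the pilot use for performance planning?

2540 ft

Pressure altitude = 0 + (29.92 − 29.42) × 1000 = 0 + (+500) = 500 ft.
ISA temperature at 500 ft = 15 − 2 × (500/1000) = 14°C.
ISA deviation = 31 − 14 = +17°C.
Density altitude = 500 + 120 × (17) = 2540 ft.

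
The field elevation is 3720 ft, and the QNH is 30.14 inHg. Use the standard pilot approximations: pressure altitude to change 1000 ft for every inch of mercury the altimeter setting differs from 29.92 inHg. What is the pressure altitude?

3500 ft

Pressure correction = (29.92 − 30.14) × 1000 = -220 ft.
Pressure altitude = 3720 + (-220) = 3500 ft.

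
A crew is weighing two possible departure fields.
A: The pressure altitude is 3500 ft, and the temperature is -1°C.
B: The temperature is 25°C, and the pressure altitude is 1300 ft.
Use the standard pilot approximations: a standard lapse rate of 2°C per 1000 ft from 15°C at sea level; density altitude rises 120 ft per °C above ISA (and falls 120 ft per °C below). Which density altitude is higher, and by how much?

A: ISA temp = 8°C, deviation -9°C, DA = 3500 + 120 × (-9) = 2420 ft.
B: ISA temp = 12.4°C, deviation +12.6°C, DA = 1300 + 120 × 12.6 = 2812 ft.
B is higher by 2812 − 2420 = 392 ft.

B by 392 ft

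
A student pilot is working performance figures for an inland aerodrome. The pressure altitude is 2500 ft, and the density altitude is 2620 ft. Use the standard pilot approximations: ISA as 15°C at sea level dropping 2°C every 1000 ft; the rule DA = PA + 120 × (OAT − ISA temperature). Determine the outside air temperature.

11°C

Density altitude − pressure altitude = 2620 − 2500 = +120 ft.
At 120 ft/°C that is an ISA deviation of 120/120 = +1°C.
ISA temperature at 2500 ft = 15 − 2 × (2500/1000) = 10°C.
OAT = ISA + deviation = 10 + (+1) = 11°C.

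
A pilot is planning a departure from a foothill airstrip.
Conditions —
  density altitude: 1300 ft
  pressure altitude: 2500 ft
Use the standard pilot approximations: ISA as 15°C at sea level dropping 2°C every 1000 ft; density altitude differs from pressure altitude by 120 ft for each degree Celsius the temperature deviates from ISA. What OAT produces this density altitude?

Density altitude − pressure altitude = 1300 − 2500 = -1200 ft.
At 120 ft/°C that is an ISA deviation of -1200/120 = -10°C.
ISA temperature at 2500 ft = 15 − 2 × (2500/1000) = 10°C.
OAT = ISA + deviation = 10 + (-10) = 0°C.

0°C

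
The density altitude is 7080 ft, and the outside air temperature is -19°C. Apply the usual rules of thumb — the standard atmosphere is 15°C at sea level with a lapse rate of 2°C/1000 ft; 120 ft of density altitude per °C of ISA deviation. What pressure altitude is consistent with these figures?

DA = PA + 120 × (OAT − (15 − 2·PA/1000)) = PA + 120·OAT − 1800 + 0.24·PA = 1.24·PA + 120·OAT − 1800.
So 1.24·PA = 7080 − 120 × (-19) + 1800 = 11160.
PA = 11160 / 1.24 = 9000 ft.

9000 ft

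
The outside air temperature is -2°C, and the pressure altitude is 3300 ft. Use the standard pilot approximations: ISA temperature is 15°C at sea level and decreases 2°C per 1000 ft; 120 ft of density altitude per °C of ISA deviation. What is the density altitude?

ISA temperature at 3300 ft = 15 − 2 × (3300/1000) = 8.4°C.
ISA deviation = -2 − 8.4 = -10.4°C.
Density altitude = 3300 + 120 × (-10.4) = 3300 + (-1248) = 2052 ft.

2052 ft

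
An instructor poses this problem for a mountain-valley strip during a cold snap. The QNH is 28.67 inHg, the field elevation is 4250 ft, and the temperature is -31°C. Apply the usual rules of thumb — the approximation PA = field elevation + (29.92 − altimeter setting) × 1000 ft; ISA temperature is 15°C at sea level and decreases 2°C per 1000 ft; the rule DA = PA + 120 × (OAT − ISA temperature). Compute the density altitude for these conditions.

1300 ft

Pressure altitude = 4250 + (29.92 − 28.67) × 1000 = 4250 + (+1250) = 5500 ft.
ISA temperature at 5500 ft = 15 − 2 × (5500/1000) = 4°C.
ISA deviation = -31 − 4 = -35°C.
Density altitude = 5500 + 120 × (-35) = 1300 ft.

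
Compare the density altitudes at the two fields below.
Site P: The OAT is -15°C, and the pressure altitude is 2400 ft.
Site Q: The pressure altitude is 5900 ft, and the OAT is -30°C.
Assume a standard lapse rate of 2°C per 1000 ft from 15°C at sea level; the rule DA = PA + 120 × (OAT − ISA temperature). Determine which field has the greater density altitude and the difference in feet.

Site P: ISA temp = 10.2°C, deviation -25.2°C, DA = 2400 + 120 × (-25.2) = -624 ft.
Site Q: ISA temp = 3.2°C, deviation -33.2°C, DA = 5900 + 120 × (-33.2) = 1916 ft.
Site Q is higher by 1916 − (-624) = 2540 ft.

Site Q by 2540 ft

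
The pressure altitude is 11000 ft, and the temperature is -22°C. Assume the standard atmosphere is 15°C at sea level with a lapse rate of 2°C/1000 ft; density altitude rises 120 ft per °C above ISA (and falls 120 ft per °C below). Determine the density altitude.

9200 ft

ISA temperature at 11000 ft = 15 − 2 × (11000/1000) = -7°C.
ISA deviation = -22 − (-7) = -15°C.
Density altitude = 11000 + 120 × (-15) = 11000 + (-1800) = 9200 ft.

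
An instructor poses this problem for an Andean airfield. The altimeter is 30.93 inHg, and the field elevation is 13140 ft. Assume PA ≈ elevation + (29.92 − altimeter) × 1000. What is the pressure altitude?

12130 ft

Pressure correction = (29.92 − 30.93) × 1000 = -1010 ft.
Pressure altitude = 13140 + (-1010) = 12130 ft.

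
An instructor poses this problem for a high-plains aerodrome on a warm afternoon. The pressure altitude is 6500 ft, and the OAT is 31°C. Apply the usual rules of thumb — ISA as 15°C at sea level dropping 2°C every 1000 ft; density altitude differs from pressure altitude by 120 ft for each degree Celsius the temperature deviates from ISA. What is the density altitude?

9980 ft

ISA temperature at 6500 ft = 15 − 2 × (6500/1000) = 2°C.
ISA deviation = 31 − 2 = +29°C.
Density altitude = 6500 + 120 × (29) = 6500 + (+3480) = 9980 ft.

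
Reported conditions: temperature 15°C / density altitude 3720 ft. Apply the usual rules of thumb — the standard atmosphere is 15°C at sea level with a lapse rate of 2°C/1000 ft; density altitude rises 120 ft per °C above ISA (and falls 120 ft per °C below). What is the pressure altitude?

3000 ft

DA = PA + 120 × (OAT − (15 − 2·PA/1000)) = PA + 120·OAT − 1800 + 0.24·PA = 1.24·PA + 120·OAT − 1800.
So 1.24·PA = 3720 − 120 × 15 + 1800 = 3720.
PA = 3720 / 1.24 = 3000 ft.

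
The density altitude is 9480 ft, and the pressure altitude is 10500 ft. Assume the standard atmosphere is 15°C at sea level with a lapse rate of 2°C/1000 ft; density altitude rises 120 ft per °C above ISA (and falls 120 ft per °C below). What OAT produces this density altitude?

Density altitude − pressure altitude = 9480 − 10500 = -1020 ft.
At 120 ft/°C that is an ISA deviation of -1020/120 = -8.5°C.
ISA temperature at 10500 ft = 15 − 2 × (10500/1000) = -6°C.
OAT = ISA + deviation = -6 + (-8.5) = -14.5°C.

-14.5°C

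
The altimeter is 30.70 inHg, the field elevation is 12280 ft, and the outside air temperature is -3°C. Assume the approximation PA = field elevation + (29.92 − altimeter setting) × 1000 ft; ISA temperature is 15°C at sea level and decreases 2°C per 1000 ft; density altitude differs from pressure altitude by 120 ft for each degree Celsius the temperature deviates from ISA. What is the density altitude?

12100 ft

Pressure altitude = 12280 + (29.92 − 30.70) × 1000 = 12280 + (-780) = 11500 ft.
ISA temperature at 11500 ft = 15 − 2 × (11500/1000) = -8°C.
ISA deviation = -3 − (-8) = +5°C.
Density altitude = 11500 + 120 × (5) = 12100 ft.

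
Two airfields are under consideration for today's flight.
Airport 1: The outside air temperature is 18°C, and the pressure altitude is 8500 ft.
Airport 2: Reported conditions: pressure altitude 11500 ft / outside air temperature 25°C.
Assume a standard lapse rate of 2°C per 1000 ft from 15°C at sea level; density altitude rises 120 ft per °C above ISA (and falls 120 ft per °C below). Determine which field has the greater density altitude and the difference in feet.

Airport 1: ISA temp = -2°C, deviation +20°C, DA = 8500 + 120 × 20 = 10900 ft.
Airport 2: ISA temp = -8°C, deviation +33°C, DA = 11500 + 120 × 33 = 15460 ft.
Airport 2 is higher by 15460 − 10900 = 4560 ft.

Airport 2 by 4560 ft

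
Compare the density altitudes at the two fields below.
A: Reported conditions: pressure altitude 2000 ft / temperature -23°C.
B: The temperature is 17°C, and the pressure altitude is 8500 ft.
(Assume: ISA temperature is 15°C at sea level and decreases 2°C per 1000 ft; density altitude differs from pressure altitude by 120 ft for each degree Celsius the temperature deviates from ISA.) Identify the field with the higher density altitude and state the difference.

B by 12860 ft

A: ISA temp = 11°C, deviation -34°C, DA = 2000 + 120 × (-34) = -2080 ft.
B: ISA temp = -2°C, deviation +19°C, DA = 8500 + 120 × 19 = 10780 ft.
B is higher by 10780 − (-2080) = 12860 ft.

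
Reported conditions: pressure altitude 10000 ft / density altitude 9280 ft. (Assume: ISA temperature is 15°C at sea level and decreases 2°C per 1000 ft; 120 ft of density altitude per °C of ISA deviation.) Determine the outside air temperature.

Density altitude − pressure altitude = 9280 − 10000 = -720 ft.
At 120 ft/°C that is an ISA deviation of -720/120 = -6°C.
ISA temperature at 10000 ft = 15 − 2 × (10000/1000) = -5°C.
OAT = ISA + deviation = -5 + (-6) = -11°C.

-11°C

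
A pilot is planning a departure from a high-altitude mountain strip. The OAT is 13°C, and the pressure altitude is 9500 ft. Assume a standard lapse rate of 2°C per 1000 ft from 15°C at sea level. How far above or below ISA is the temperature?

ISA+17°C

ISA temperature at 9500 ft = 15 − 2 × (9500/1000) = -4°C.
Deviation = OAT − ISA = 13 − (-4) = +17°C.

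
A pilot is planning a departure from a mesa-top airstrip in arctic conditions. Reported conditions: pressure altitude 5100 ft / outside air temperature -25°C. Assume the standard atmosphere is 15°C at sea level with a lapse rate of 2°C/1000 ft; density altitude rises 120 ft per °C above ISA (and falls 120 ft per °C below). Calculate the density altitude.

1524 ft

ISA temperature at 5100 ft = 15 − 2 × (5100/1000) = 4.8°C.
ISA deviation = -25 − 4.8 = -29.8°C.
Density altitude = 5100 + 120 × (-29.8) = 5100 + (-3576) = 1524 ft.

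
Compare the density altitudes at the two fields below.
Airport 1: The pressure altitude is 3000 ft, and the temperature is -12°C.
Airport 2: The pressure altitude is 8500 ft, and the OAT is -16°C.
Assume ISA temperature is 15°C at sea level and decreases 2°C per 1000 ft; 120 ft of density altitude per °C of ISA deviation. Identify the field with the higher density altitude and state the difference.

Airport 2 by 6340 ft

Airport 1: ISA temp = 9°C, deviation -21°C, DA = 3000 + 120 × (-21) = 480 ft.
Airport 2: ISA temp = -2°C, deviation -14°C, DA = 8500 + 120 × (-14) = 6820 ft.
Airport 2 is higher by 6820 − 480 = 6340 ft.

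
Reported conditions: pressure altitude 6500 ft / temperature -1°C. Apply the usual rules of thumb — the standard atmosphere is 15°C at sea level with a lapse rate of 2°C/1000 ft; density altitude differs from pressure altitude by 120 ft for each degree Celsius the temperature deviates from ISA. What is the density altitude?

6140 ft

ISA temperature at 6500 ft = 15 − 2 × (6500/1000) = 2°C.
ISA deviation = -1 − 2 = -3°C.
Density altitude = 6500 + 120 × (-3) = 6500 + (-360) = 6140 ft.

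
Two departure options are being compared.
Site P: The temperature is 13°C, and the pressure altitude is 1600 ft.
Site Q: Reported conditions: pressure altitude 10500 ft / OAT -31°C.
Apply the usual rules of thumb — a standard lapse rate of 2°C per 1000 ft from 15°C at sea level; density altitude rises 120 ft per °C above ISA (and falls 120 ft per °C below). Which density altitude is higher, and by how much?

Site P: ISA temp = 11.8°C, deviation +1.2°C, DA = 1600 + 120 × 1.2 = 1744 ft.
Site Q: ISA temp = -6°C, deviation -25°C, DA = 10500 + 120 × (-25) = 7500 ft.
Site Q is higher by 7500 − 1744 = 5756 ft.

Site Q by 5756 ft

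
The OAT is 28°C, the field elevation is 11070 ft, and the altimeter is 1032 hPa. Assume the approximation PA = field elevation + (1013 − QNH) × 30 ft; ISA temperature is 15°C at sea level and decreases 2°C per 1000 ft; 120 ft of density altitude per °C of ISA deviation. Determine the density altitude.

14580 ft

Pressure altitude = 11070 + (1013 − 1032) × 30 = 11070 + (-570) = 10500 ft.
ISA temperature at 10500 ft = 15 − 2 × (10500/1000) = -6°C.
ISA deviation = 28 − (-6) = +34°C.
Density altitude = 10500 + 120 × (34) = 14580 ft.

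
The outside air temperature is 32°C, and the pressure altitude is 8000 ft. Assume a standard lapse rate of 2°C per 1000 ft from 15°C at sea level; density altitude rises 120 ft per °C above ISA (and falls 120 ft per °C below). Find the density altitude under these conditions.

11960 ft

ISA temperature at 8000 ft = 15 − 2 × (8000/1000) = -1°C.
ISA deviation = 32 − (-1) = +33°C.
Density altitude = 8000 + 120 × (33) = 8000 + (+3960) = 11960 ft.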